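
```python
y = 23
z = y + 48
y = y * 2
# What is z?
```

Trace (tracking z):
y = 23  # -> y = 23
z = y + 48  # -> z = 71
y = y * 2  # -> y = 46

Answer: 71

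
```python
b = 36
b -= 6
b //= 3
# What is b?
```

Answer: 10

Derivation:
Trace (tracking b):
b = 36  # -> b = 36
b -= 6  # -> b = 30
b //= 3  # -> b = 10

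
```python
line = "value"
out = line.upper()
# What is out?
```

Trace (tracking out):
line = 'value'  # -> line = 'value'
out = line.upper()  # -> out = 'VALUE'

Answer: 'VALUE'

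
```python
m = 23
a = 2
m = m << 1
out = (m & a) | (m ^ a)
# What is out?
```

Trace (tracking out):
m = 23  # -> m = 23
a = 2  # -> a = 2
m = m << 1  # -> m = 46
out = m & a | m ^ a  # -> out = 46

Answer: 46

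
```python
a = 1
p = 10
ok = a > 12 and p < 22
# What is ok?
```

Answer: False

Derivation:
Trace (tracking ok):
a = 1  # -> a = 1
p = 10  # -> p = 10
ok = a > 12 and p < 22  # -> ok = False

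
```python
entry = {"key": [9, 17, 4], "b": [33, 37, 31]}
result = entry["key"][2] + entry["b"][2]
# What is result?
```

Answer: 35

Derivation:
Trace (tracking result):
entry = {'key': [9, 17, 4], 'b': [33, 37, 31]}  # -> entry = {'key': [9, 17, 4], 'b': [33, 37, 31]}
result = entry['key'][2] + entry['b'][2]  # -> result = 35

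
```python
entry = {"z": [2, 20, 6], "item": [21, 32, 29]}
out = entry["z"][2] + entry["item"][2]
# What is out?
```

Answer: 35

Derivation:
Trace (tracking out):
entry = {'z': [2, 20, 6], 'item': [21, 32, 29]}  # -> entry = {'z': [2, 20, 6], 'item': [21, 32, 29]}
out = entry['z'][2] + entry['item'][2]  # -> out = 35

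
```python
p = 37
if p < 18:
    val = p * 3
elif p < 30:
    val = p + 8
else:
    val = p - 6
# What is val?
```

Trace (tracking val):
p = 37  # -> p = 37
if p < 18:  # condition is False
elif p < 30:  # condition is False
else:
    val = p - 6  # -> val = 31

Answer: 31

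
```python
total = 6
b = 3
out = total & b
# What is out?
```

Answer: 2

Derivation:
Trace (tracking out):
total = 6  # -> total = 6
b = 3  # -> b = 3
out = total & b  # -> out = 2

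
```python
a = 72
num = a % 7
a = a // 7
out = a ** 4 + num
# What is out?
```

Trace (tracking out):
a = 72  # -> a = 72
num = a % 7  # -> num = 2
a = a // 7  # -> a = 10
out = a ** 4 + num  # -> out = 10002

Answer: 10002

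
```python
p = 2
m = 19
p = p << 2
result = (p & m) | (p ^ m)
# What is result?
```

Answer: 27

Derivation:
Trace (tracking result):
p = 2  # -> p = 2
m = 19  # -> m = 19
p = p << 2  # -> p = 8
result = p & m | p ^ m  # -> result = 27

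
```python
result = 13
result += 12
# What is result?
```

Answer: 25

Derivation:
Trace (tracking result):
result = 13  # -> result = 13
result += 12  # -> result = 25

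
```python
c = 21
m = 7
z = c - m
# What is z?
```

Trace (tracking z):
c = 21  # -> c = 21
m = 7  # -> m = 7
z = c - m  # -> z = 14

Answer: 14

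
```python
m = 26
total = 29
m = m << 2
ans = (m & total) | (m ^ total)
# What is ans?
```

Answer: 125

Derivation:
Trace (tracking ans):
m = 26  # -> m = 26
total = 29  # -> total = 29
m = m << 2  # -> m = 104
ans = m & total | m ^ total  # -> ans = 125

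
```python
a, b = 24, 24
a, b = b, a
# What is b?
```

Trace (tracking b):
a, b = (24, 24)  # -> a = 24, b = 24
a, b = (b, a)  # -> a = 24, b = 24

Answer: 24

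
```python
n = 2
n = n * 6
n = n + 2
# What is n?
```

Answer: 14

Derivation:
Trace (tracking n):
n = 2  # -> n = 2
n = n * 6  # -> n = 12
n = n + 2  # -> n = 14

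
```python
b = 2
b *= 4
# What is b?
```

Answer: 8

Derivation:
Trace (tracking b):
b = 2  # -> b = 2
b *= 4  # -> b = 8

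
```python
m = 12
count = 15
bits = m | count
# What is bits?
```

Answer: 15

Derivation:
Trace (tracking bits):
m = 12  # -> m = 12
count = 15  # -> count = 15
bits = m | count  # -> bits = 15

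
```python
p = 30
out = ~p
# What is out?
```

Trace (tracking out):
p = 30  # -> p = 30
out = ~p  # -> out = -31

Answer: -31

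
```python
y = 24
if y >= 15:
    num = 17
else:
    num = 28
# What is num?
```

Answer: 17

Derivation:
Trace (tracking num):
y = 24  # -> y = 24
if y >= 15:  # condition is True
    num = 17  # -> num = 17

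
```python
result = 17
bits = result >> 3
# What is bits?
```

Answer: 2

Derivation:
Trace (tracking bits):
result = 17  # -> result = 17
bits = result >> 3  # -> bits = 2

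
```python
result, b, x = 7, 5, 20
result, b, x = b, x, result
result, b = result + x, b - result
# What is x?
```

Trace (tracking x):
result, b, x = (7, 5, 20)  # -> result = 7, b = 5, x = 20
result, b, x = (b, x, result)  # -> result = 5, b = 20, x = 7
result, b = (result + x, b - result)  # -> result = 12, b = 15

Answer: 7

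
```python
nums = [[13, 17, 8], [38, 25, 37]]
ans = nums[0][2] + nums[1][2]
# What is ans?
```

Answer: 45

Derivation:
Trace (tracking ans):
nums = [[13, 17, 8], [38, 25, 37]]  # -> nums = [[13, 17, 8], [38, 25, 37]]
ans = nums[0][2] + nums[1][2]  # -> ans = 45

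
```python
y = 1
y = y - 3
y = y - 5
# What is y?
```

Answer: -7

Derivation:
Trace (tracking y):
y = 1  # -> y = 1
y = y - 3  # -> y = -2
y = y - 5  # -> y = -7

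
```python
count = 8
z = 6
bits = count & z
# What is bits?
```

Answer: 0

Derivation:
Trace (tracking bits):
count = 8  # -> count = 8
z = 6  # -> z = 6
bits = count & z  # -> bits = 0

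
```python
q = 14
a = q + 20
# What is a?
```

Trace (tracking a):
q = 14  # -> q = 14
a = q + 20  # -> a = 34

Answer: 34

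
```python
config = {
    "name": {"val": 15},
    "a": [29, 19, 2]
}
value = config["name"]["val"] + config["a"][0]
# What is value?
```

Trace (tracking value):
config = {'name': {'val': 15}, 'a': [29, 19, 2]}  # -> config = {'name': {'val': 15}, 'a': [29, 19, 2]}
value = config['name']['val'] + config['a'][0]  # -> value = 44

Answer: 44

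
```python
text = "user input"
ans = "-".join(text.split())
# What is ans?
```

Trace (tracking ans):
text = 'user input'  # -> text = 'user input'
ans = '-'.join(text.split())  # -> ans = 'user-input'

Answer: 'user-input'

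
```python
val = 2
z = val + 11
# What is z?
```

Trace (tracking z):
val = 2  # -> val = 2
z = val + 11  # -> z = 13

Answer: 13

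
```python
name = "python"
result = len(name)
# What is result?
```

Trace (tracking result):
name = 'python'  # -> name = 'python'
result = len(name)  # -> result = 6

Answer: 6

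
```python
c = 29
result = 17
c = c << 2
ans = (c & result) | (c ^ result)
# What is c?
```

Answer: 116

Derivation:
Trace (tracking c):
c = 29  # -> c = 29
result = 17  # -> result = 17
c = c << 2  # -> c = 116
ans = c & result | c ^ result  # -> ans = 117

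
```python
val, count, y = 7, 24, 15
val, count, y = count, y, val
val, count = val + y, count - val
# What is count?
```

Answer: -9

Derivation:
Trace (tracking count):
val, count, y = (7, 24, 15)  # -> val = 7, count = 24, y = 15
val, count, y = (count, y, val)  # -> val = 24, count = 15, y = 7
val, count = (val + y, count - val)  # -> val = 31, count = -9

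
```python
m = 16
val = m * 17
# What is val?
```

Answer: 272

Derivation:
Trace (tracking val):
m = 16  # -> m = 16
val = m * 17  # -> val = 272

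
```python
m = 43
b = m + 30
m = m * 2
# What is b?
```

Trace (tracking b):
m = 43  # -> m = 43
b = m + 30  # -> b = 73
m = m * 2  # -> m = 86

Answer: 73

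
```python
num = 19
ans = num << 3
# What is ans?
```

Answer: 152

Derivation:
Trace (tracking ans):
num = 19  # -> num = 19
ans = num << 3  # -> ans = 152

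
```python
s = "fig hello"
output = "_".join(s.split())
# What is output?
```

Answer: 'fig_hello'

Derivation:
Trace (tracking output):
s = 'fig hello'  # -> s = 'fig hello'
output = '_'.join(s.split())  # -> output = 'fig_hello'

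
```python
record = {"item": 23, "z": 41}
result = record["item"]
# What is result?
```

Trace (tracking result):
record = {'item': 23, 'z': 41}  # -> record = {'item': 23, 'z': 41}
result = record['item']  # -> result = 23

Answer: 23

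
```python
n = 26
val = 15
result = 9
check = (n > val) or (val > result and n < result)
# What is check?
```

Trace (tracking check):
n = 26  # -> n = 26
val = 15  # -> val = 15
result = 9  # -> result = 9
check = n > val or (val > result and n < result)  # -> check = True

Answer: True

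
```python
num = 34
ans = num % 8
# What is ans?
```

Answer: 2

Derivation:
Trace (tracking ans):
num = 34  # -> num = 34
ans = num % 8  # -> ans = 2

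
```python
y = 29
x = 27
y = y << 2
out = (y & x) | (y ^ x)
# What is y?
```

Answer: 116

Derivation:
Trace (tracking y):
y = 29  # -> y = 29
x = 27  # -> x = 27
y = y << 2  # -> y = 116
out = y & x | y ^ x  # -> out = 127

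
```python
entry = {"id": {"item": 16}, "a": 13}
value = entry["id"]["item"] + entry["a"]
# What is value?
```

Answer: 29

Derivation:
Trace (tracking value):
entry = {'id': {'item': 16}, 'a': 13}  # -> entry = {'id': {'item': 16}, 'a': 13}
value = entry['id']['item'] + entry['a']  # -> value = 29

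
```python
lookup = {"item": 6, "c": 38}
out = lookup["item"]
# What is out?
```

Answer: 6

Derivation:
Trace (tracking out):
lookup = {'item': 6, 'c': 38}  # -> lookup = {'item': 6, 'c': 38}
out = lookup['item']  # -> out = 6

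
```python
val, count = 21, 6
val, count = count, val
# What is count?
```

Trace (tracking count):
val, count = (21, 6)  # -> val = 21, count = 6
val, count = (count, val)  # -> val = 6, count = 21

Answer: 21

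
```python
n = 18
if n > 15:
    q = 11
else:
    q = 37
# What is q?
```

Trace (tracking q):
n = 18  # -> n = 18
if n > 15:  # condition is True
    q = 11  # -> q = 11

Answer: 11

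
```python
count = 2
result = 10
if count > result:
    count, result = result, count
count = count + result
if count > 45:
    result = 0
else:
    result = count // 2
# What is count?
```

Trace (tracking count):
count = 2  # -> count = 2
result = 10  # -> result = 10
if count > result:  # condition is False
count = count + result  # -> count = 12
if count > 45:  # condition is False
else:
    result = count // 2  # -> result = 6

Answer: 12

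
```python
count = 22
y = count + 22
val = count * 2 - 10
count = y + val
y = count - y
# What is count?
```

Trace (tracking count):
count = 22  # -> count = 22
y = count + 22  # -> y = 44
val = count * 2 - 10  # -> val = 34
count = y + val  # -> count = 78
y = count - y  # -> y = 34

Answer: 78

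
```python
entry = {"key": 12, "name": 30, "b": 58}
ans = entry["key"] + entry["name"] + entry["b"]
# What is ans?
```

Trace (tracking ans):
entry = {'key': 12, 'name': 30, 'b': 58}  # -> entry = {'key': 12, 'name': 30, 'b': 58}
ans = entry['key'] + entry['name'] + entry['b']  # -> ans = 100

Answer: 100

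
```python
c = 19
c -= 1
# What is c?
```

Trace (tracking c):
c = 19  # -> c = 19
c -= 1  # -> c = 18

Answer: 18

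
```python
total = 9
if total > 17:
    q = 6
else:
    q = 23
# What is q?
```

Trace (tracking q):
total = 9  # -> total = 9
if total > 17:  # condition is False
else:
    q = 23  # -> q = 23

Answer: 23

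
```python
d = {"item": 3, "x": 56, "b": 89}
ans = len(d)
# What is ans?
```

Answer: 3

Derivation:
Trace (tracking ans):
d = {'item': 3, 'x': 56, 'b': 89}  # -> d = {'item': 3, 'x': 56, 'b': 89}
ans = len(d)  # -> ans = 3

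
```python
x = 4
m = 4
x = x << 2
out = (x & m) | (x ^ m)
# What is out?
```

Trace (tracking out):
x = 4  # -> x = 4
m = 4  # -> m = 4
x = x << 2  # -> x = 16
out = x & m | x ^ m  # -> out = 20

Answer: 20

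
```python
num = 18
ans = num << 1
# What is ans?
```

Trace (tracking ans):
num = 18  # -> num = 18
ans = num << 1  # -> ans = 36

Answer: 36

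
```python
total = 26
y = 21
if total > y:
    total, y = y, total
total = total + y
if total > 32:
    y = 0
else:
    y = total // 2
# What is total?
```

Trace (tracking total):
total = 26  # -> total = 26
y = 21  # -> y = 21
if total > y:  # condition is True
    total, y = (y, total)  # -> total = 21, y = 26
total = total + y  # -> total = 47
if total > 32:  # condition is True
    y = 0  # -> y = 0

Answer: 47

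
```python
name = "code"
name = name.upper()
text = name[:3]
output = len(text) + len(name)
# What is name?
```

Answer: 'CODE'

Derivation:
Trace (tracking name):
name = 'code'  # -> name = 'code'
name = name.upper()  # -> name = 'CODE'
text = name[:3]  # -> text = 'COD'
output = len(text) + len(name)  # -> output = 7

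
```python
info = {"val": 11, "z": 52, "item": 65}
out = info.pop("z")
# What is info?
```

Trace (tracking info):
info = {'val': 11, 'z': 52, 'item': 65}  # -> info = {'val': 11, 'z': 52, 'item': 65}
out = info.pop('z')  # -> out = 52

Answer: {'val': 11, 'item': 65}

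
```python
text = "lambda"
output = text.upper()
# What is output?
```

Trace (tracking output):
text = 'lambda'  # -> text = 'lambda'
output = text.upper()  # -> output = 'LAMBDA'

Answer: 'LAMBDA'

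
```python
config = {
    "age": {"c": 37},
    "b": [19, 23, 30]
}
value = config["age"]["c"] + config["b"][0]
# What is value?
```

Trace (tracking value):
config = {'age': {'c': 37}, 'b': [19, 23, 30]}  # -> config = {'age': {'c': 37}, 'b': [19, 23, 30]}
value = config['age']['c'] + config['b'][0]  # -> value = 56

Answer: 56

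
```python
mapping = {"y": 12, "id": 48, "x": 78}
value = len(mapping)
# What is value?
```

Answer: 3

Derivation:
Trace (tracking value):
mapping = {'y': 12, 'id': 48, 'x': 78}  # -> mapping = {'y': 12, 'id': 48, 'x': 78}
value = len(mapping)  # -> value = 3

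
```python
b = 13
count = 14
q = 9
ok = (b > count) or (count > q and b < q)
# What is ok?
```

Trace (tracking ok):
b = 13  # -> b = 13
count = 14  # -> count = 14
q = 9  # -> q = 9
ok = b > count or (count > q and b < q)  # -> ok = False

Answer: False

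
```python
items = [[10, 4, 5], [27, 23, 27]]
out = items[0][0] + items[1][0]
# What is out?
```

Answer: 37

Derivation:
Trace (tracking out):
items = [[10, 4, 5], [27, 23, 27]]  # -> items = [[10, 4, 5], [27, 23, 27]]
out = items[0][0] + items[1][0]  # -> out = 37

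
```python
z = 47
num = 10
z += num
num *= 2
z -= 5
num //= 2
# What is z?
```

Answer: 52

Derivation:
Trace (tracking z):
z = 47  # -> z = 47
num = 10  # -> num = 10
z += num  # -> z = 57
num *= 2  # -> num = 20
z -= 5  # -> z = 52
num //= 2  # -> num = 10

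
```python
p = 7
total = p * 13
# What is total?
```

Trace (tracking total):
p = 7  # -> p = 7
total = p * 13  # -> total = 91

Answer: 91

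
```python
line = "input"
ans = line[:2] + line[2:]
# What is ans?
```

Answer: 'input'

Derivation:
Trace (tracking ans):
line = 'input'  # -> line = 'input'
ans = line[:2] + line[2:]  # -> ans = 'input'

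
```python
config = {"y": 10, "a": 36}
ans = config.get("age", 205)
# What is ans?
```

Trace (tracking ans):
config = {'y': 10, 'a': 36}  # -> config = {'y': 10, 'a': 36}
ans = config.get('age', 205)  # -> ans = 205

Answer: 205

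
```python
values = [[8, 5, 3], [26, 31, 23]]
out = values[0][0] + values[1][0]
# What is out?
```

Answer: 34

Derivation:
Trace (tracking out):
values = [[8, 5, 3], [26, 31, 23]]  # -> values = [[8, 5, 3], [26, 31, 23]]
out = values[0][0] + values[1][0]  # -> out = 34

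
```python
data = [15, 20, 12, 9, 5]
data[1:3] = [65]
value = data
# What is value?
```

Trace (tracking value):
data = [15, 20, 12, 9, 5]  # -> data = [15, 20, 12, 9, 5]
data[1:3] = [65]  # -> data = [15, 65, 9, 5]
value = data  # -> value = [15, 65, 9, 5]

Answer: [15, 65, 9, 5]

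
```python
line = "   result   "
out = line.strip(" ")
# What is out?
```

Answer: 'result'

Derivation:
Trace (tracking out):
line = '   result   '  # -> line = '   result   '
out = line.strip(' ')  # -> out = 'result'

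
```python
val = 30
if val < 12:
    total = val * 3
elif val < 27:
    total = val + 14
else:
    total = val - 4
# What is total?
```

Answer: 26

Derivation:
Trace (tracking total):
val = 30  # -> val = 30
if val < 12:  # condition is False
elif val < 27:  # condition is False
else:
    total = val - 4  # -> total = 26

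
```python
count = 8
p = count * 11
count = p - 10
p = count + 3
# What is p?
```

Answer: 81

Derivation:
Trace (tracking p):
count = 8  # -> count = 8
p = count * 11  # -> p = 88
count = p - 10  # -> count = 78
p = count + 3  # -> p = 81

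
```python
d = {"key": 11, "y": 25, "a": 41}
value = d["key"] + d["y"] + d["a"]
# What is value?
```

Answer: 77

Derivation:
Trace (tracking value):
d = {'key': 11, 'y': 25, 'a': 41}  # -> d = {'key': 11, 'y': 25, 'a': 41}
value = d['key'] + d['y'] + d['a']  # -> value = 77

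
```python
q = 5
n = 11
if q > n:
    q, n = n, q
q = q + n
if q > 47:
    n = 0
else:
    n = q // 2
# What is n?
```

Trace (tracking n):
q = 5  # -> q = 5
n = 11  # -> n = 11
if q > n:  # condition is False
q = q + n  # -> q = 16
if q > 47:  # condition is False
else:
    n = q // 2  # -> n = 8

Answer: 8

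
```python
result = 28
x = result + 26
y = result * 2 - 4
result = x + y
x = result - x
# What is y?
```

Trace (tracking y):
result = 28  # -> result = 28
x = result + 26  # -> x = 54
y = result * 2 - 4  # -> y = 52
result = x + y  # -> result = 106
x = result - x  # -> x = 52

Answer: 52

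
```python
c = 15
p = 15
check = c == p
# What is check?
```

Answer: True

Derivation:
Trace (tracking check):
c = 15  # -> c = 15
p = 15  # -> p = 15
check = c == p  # -> check = True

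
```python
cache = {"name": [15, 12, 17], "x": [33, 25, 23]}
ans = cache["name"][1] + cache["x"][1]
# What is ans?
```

Trace (tracking ans):
cache = {'name': [15, 12, 17], 'x': [33, 25, 23]}  # -> cache = {'name': [15, 12, 17], 'x': [33, 25, 23]}
ans = cache['name'][1] + cache['x'][1]  # -> ans = 37

Answer: 37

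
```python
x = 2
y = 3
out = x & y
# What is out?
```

Trace (tracking out):
x = 2  # -> x = 2
y = 3  # -> y = 3
out = x & y  # -> out = 2

Answer: 2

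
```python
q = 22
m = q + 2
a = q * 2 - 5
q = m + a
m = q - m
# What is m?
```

Answer: 39

Derivation:
Trace (tracking m):
q = 22  # -> q = 22
m = q + 2  # -> m = 24
a = q * 2 - 5  # -> a = 39
q = m + a  # -> q = 63
m = q - m  # -> m = 39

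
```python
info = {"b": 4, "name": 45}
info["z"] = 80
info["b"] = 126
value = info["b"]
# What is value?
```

Trace (tracking value):
info = {'b': 4, 'name': 45}  # -> info = {'b': 4, 'name': 45}
info['z'] = 80  # -> info = {'b': 4, 'name': 45, 'z': 80}
info['b'] = 126  # -> info = {'b': 126, 'name': 45, 'z': 80}
value = info['b']  # -> value = 126

Answer: 126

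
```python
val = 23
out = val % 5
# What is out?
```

Trace (tracking out):
val = 23  # -> val = 23
out = val % 5  # -> out = 3

Answer: 3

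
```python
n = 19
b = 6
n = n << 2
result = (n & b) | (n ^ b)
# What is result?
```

Trace (tracking result):
n = 19  # -> n = 19
b = 6  # -> b = 6
n = n << 2  # -> n = 76
result = n & b | n ^ b  # -> result = 78

Answer: 78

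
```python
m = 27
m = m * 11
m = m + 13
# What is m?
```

Trace (tracking m):
m = 27  # -> m = 27
m = m * 11  # -> m = 297
m = m + 13  # -> m = 310

Answer: 310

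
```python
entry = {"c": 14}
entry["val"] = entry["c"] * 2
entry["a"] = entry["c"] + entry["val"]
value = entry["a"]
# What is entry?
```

Trace (tracking entry):
entry = {'c': 14}  # -> entry = {'c': 14}
entry['val'] = entry['c'] * 2  # -> entry = {'c': 14, 'val': 28}
entry['a'] = entry['c'] + entry['val']  # -> entry = {'c': 14, 'val': 28, 'a': 42}
value = entry['a']  # -> value = 42

Answer: {'c': 14, 'val': 28, 'a': 42}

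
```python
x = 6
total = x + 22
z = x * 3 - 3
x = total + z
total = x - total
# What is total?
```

Trace (tracking total):
x = 6  # -> x = 6
total = x + 22  # -> total = 28
z = x * 3 - 3  # -> z = 15
x = total + z  # -> x = 43
total = x - total  # -> total = 15

Answer: 15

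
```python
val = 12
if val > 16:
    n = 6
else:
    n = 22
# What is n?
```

Trace (tracking n):
val = 12  # -> val = 12
if val > 16:  # condition is False
else:
    n = 22  # -> n = 22

Answer: 22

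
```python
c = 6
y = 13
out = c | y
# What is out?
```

Trace (tracking out):
c = 6  # -> c = 6
y = 13  # -> y = 13
out = c | y  # -> out = 15

Answer: 15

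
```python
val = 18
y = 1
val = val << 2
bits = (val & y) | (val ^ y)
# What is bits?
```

Answer: 73

Derivation:
Trace (tracking bits):
val = 18  # -> val = 18
y = 1  # -> y = 1
val = val << 2  # -> val = 72
bits = val & y | val ^ y  # -> bits = 73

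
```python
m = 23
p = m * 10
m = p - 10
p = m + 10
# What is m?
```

Answer: 220

Derivation:
Trace (tracking m):
m = 23  # -> m = 23
p = m * 10  # -> p = 230
m = p - 10  # -> m = 220
p = m + 10  # -> p = 230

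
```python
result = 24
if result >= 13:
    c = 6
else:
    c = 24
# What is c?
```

Answer: 6

Derivation:
Trace (tracking c):
result = 24  # -> result = 24
if result >= 13:  # condition is True
    c = 6  # -> c = 6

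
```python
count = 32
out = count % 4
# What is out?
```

Trace (tracking out):
count = 32  # -> count = 32
out = count % 4  # -> out = 0

Answer: 0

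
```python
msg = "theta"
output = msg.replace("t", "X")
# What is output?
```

Answer: 'XheXa'

Derivation:
Trace (tracking output):
msg = 'theta'  # -> msg = 'theta'
output = msg.replace('t', 'X')  # -> output = 'XheXa'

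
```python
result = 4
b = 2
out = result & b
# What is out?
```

Trace (tracking out):
result = 4  # -> result = 4
b = 2  # -> b = 2
out = result & b  # -> out = 0

Answer: 0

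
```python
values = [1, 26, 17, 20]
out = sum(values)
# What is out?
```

Trace (tracking out):
values = [1, 26, 17, 20]  # -> values = [1, 26, 17, 20]
out = sum(values)  # -> out = 64

Answer: 64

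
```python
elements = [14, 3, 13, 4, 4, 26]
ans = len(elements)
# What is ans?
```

Trace (tracking ans):
elements = [14, 3, 13, 4, 4, 26]  # -> elements = [14, 3, 13, 4, 4, 26]
ans = len(elements)  # -> ans = 6

Answer: 6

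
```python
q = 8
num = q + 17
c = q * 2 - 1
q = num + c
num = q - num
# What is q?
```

Trace (tracking q):
q = 8  # -> q = 8
num = q + 17  # -> num = 25
c = q * 2 - 1  # -> c = 15
q = num + c  # -> q = 40
num = q - num  # -> num = 15

Answer: 40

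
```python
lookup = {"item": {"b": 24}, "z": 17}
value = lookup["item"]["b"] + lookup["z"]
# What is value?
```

Trace (tracking value):
lookup = {'item': {'b': 24}, 'z': 17}  # -> lookup = {'item': {'b': 24}, 'z': 17}
value = lookup['item']['b'] + lookup['z']  # -> value = 41

Answer: 41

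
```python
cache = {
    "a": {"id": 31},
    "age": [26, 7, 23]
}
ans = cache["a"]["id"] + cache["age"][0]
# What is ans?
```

Trace (tracking ans):
cache = {'a': {'id': 31}, 'age': [26, 7, 23]}  # -> cache = {'a': {'id': 31}, 'age': [26, 7, 23]}
ans = cache['a']['id'] + cache['age'][0]  # -> ans = 57

Answer: 57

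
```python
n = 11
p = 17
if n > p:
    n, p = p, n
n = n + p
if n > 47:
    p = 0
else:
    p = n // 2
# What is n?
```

Answer: 28

Derivation:
Trace (tracking n):
n = 11  # -> n = 11
p = 17  # -> p = 17
if n > p:  # condition is False
n = n + p  # -> n = 28
if n > 47:  # condition is False
else:
    p = n // 2  # -> p = 14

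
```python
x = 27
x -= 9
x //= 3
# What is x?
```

Trace (tracking x):
x = 27  # -> x = 27
x -= 9  # -> x = 18
x //= 3  # -> x = 6

Answer: 6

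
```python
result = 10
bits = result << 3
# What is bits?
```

Answer: 80

Derivation:
Trace (tracking bits):
result = 10  # -> result = 10
bits = result << 3  # -> bits = 80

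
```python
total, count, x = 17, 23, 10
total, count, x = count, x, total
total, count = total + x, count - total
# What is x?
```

Trace (tracking x):
total, count, x = (17, 23, 10)  # -> total = 17, count = 23, x = 10
total, count, x = (count, x, total)  # -> total = 23, count = 10, x = 17
total, count = (total + x, count - total)  # -> total = 40, count = -13

Answer: 17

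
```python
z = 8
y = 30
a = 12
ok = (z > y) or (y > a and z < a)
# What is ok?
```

Answer: True

Derivation:
Trace (tracking ok):
z = 8  # -> z = 8
y = 30  # -> y = 30
a = 12  # -> a = 12
ok = z > y or (y > a and z < a)  # -> ok = True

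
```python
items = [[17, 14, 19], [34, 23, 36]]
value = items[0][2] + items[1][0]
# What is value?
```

Answer: 53

Derivation:
Trace (tracking value):
items = [[17, 14, 19], [34, 23, 36]]  # -> items = [[17, 14, 19], [34, 23, 36]]
value = items[0][2] + items[1][0]  # -> value = 53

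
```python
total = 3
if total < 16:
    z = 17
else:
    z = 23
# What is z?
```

Answer: 17

Derivation:
Trace (tracking z):
total = 3  # -> total = 3
if total < 16:  # condition is True
    z = 17  # -> z = 17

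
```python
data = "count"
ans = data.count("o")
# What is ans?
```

Trace (tracking ans):
data = 'count'  # -> data = 'count'
ans = data.count('o')  # -> ans = 1

Answer: 1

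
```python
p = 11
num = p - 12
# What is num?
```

Trace (tracking num):
p = 11  # -> p = 11
num = p - 12  # -> num = -1

Answer: -1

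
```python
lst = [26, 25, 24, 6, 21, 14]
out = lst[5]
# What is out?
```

Answer: 14

Derivation:
Trace (tracking out):
lst = [26, 25, 24, 6, 21, 14]  # -> lst = [26, 25, 24, 6, 21, 14]
out = lst[5]  # -> out = 14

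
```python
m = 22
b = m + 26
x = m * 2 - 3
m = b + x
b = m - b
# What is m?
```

Trace (tracking m):
m = 22  # -> m = 22
b = m + 26  # -> b = 48
x = m * 2 - 3  # -> x = 41
m = b + x  # -> m = 89
b = m - b  # -> b = 41

Answer: 89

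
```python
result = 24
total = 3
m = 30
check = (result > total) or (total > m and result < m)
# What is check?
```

Trace (tracking check):
result = 24  # -> result = 24
total = 3  # -> total = 3
m = 30  # -> m = 30
check = result > total or (total > m and result < m)  # -> check = True

Answer: True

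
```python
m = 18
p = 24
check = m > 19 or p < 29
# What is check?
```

Answer: True

Derivation:
Trace (tracking check):
m = 18  # -> m = 18
p = 24  # -> p = 24
check = m > 19 or p < 29  # -> check = True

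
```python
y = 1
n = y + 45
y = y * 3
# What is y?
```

Trace (tracking y):
y = 1  # -> y = 1
n = y + 45  # -> n = 46
y = y * 3  # -> y = 3

Answer: 3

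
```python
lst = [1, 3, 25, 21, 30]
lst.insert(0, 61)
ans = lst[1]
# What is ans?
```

Trace (tracking ans):
lst = [1, 3, 25, 21, 30]  # -> lst = [1, 3, 25, 21, 30]
lst.insert(0, 61)  # -> lst = [61, 1, 3, 25, 21, 30]
ans = lst[1]  # -> ans = 1

Answer: 1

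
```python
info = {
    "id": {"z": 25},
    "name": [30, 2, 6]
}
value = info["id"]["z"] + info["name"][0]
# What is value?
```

Trace (tracking value):
info = {'id': {'z': 25}, 'name': [30, 2, 6]}  # -> info = {'id': {'z': 25}, 'name': [30, 2, 6]}
value = info['id']['z'] + info['name'][0]  # -> value = 55

Answer: 55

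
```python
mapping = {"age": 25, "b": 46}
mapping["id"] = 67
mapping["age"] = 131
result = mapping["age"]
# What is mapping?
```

Trace (tracking mapping):
mapping = {'age': 25, 'b': 46}  # -> mapping = {'age': 25, 'b': 46}
mapping['id'] = 67  # -> mapping = {'age': 25, 'b': 46, 'id': 67}
mapping['age'] = 131  # -> mapping = {'age': 131, 'b': 46, 'id': 67}
result = mapping['age']  # -> result = 131

Answer: {'age': 131, 'b': 46, 'id': 67}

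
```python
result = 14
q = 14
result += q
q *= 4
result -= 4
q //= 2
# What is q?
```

Answer: 28

Derivation:
Trace (tracking q):
result = 14  # -> result = 14
q = 14  # -> q = 14
result += q  # -> result = 28
q *= 4  # -> q = 56
result -= 4  # -> result = 24
q //= 2  # -> q = 28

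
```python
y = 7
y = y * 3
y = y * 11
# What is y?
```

Trace (tracking y):
y = 7  # -> y = 7
y = y * 3  # -> y = 21
y = y * 11  # -> y = 231

Answer: 231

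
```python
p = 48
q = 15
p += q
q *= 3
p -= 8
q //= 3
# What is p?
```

Answer: 55

Derivation:
Trace (tracking p):
p = 48  # -> p = 48
q = 15  # -> q = 15
p += q  # -> p = 63
q *= 3  # -> q = 45
p -= 8  # -> p = 55
q //= 3  # -> q = 15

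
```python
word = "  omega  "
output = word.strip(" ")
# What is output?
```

Answer: 'omega'

Derivation:
Trace (tracking output):
word = '  omega  '  # -> word = '  omega  '
output = word.strip(' ')  # -> output = 'omega'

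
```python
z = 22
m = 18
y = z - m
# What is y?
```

Trace (tracking y):
z = 22  # -> z = 22
m = 18  # -> m = 18
y = z - m  # -> y = 4

Answer: 4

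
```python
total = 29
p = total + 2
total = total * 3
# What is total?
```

Trace (tracking total):
total = 29  # -> total = 29
p = total + 2  # -> p = 31
total = total * 3  # -> total = 87

Answer: 87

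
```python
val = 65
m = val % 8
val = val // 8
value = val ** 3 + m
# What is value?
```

Trace (tracking value):
val = 65  # -> val = 65
m = val % 8  # -> m = 1
val = val // 8  # -> val = 8
value = val ** 3 + m  # -> value = 513

Answer: 513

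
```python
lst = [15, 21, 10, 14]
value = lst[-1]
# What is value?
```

Answer: 14

Derivation:
Trace (tracking value):
lst = [15, 21, 10, 14]  # -> lst = [15, 21, 10, 14]
value = lst[-1]  # -> value = 14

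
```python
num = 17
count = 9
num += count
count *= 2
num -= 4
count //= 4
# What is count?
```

Answer: 4

Derivation:
Trace (tracking count):
num = 17  # -> num = 17
count = 9  # -> count = 9
num += count  # -> num = 26
count *= 2  # -> count = 18
num -= 4  # -> num = 22
count //= 4  # -> count = 4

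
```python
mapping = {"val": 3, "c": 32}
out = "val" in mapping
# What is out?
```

Answer: True

Derivation:
Trace (tracking out):
mapping = {'val': 3, 'c': 32}  # -> mapping = {'val': 3, 'c': 32}
out = 'val' in mapping  # -> out = True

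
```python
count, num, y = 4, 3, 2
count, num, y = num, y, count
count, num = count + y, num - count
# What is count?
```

Answer: 7

Derivation:
Trace (tracking count):
count, num, y = (4, 3, 2)  # -> count = 4, num = 3, y = 2
count, num, y = (num, y, count)  # -> count = 3, num = 2, y = 4
count, num = (count + y, num - count)  # -> count = 7, num = -1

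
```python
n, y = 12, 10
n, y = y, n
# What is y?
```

Trace (tracking y):
n, y = (12, 10)  # -> n = 12, y = 10
n, y = (y, n)  # -> n = 10, y = 12

Answer: 12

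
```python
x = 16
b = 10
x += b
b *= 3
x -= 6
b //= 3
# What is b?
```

Answer: 10

Derivation:
Trace (tracking b):
x = 16  # -> x = 16
b = 10  # -> b = 10
x += b  # -> x = 26
b *= 3  # -> b = 30
x -= 6  # -> x = 20
b //= 3  # -> b = 10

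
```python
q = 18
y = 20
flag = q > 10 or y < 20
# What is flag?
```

Trace (tracking flag):
q = 18  # -> q = 18
y = 20  # -> y = 20
flag = q > 10 or y < 20  # -> flag = True

Answer: True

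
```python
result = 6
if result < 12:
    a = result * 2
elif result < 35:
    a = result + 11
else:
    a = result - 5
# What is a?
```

Answer: 12

Derivation:
Trace (tracking a):
result = 6  # -> result = 6
if result < 12:  # condition is True
    a = result * 2  # -> a = 12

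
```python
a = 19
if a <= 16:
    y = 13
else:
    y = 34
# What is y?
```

Trace (tracking y):
a = 19  # -> a = 19
if a <= 16:  # condition is False
else:
    y = 34  # -> y = 34

Answer: 34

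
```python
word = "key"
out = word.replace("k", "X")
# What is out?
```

Trace (tracking out):
word = 'key'  # -> word = 'key'
out = word.replace('k', 'X')  # -> out = 'Xey'

Answer: 'Xey'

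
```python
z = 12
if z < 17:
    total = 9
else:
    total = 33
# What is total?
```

Trace (tracking total):
z = 12  # -> z = 12
if z < 17:  # condition is True
    total = 9  # -> total = 9

Answer: 9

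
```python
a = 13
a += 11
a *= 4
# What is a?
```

Answer: 96

Derivation:
Trace (tracking a):
a = 13  # -> a = 13
a += 11  # -> a = 24
a *= 4  # -> a = 96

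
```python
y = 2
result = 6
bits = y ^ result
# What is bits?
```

Answer: 4

Derivation:
Trace (tracking bits):
y = 2  # -> y = 2
result = 6  # -> result = 6
bits = y ^ result  # -> bits = 4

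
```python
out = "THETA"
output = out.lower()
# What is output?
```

Answer: 'theta'

Derivation:
Trace (tracking output):
out = 'THETA'  # -> out = 'THETA'
output = out.lower()  # -> output = 'theta'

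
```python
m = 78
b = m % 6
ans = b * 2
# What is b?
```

Answer: 0

Derivation:
Trace (tracking b):
m = 78  # -> m = 78
b = m % 6  # -> b = 0
ans = b * 2  # -> ans = 0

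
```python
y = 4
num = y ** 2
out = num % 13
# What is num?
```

Answer: 16

Derivation:
Trace (tracking num):
y = 4  # -> y = 4
num = y ** 2  # -> num = 16
out = num % 13  # -> out = 3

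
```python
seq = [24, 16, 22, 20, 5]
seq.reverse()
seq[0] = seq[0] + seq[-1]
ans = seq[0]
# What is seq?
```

Answer: [29, 20, 22, 16, 24]

Derivation:
Trace (tracking seq):
seq = [24, 16, 22, 20, 5]  # -> seq = [24, 16, 22, 20, 5]
seq.reverse()  # -> seq = [5, 20, 22, 16, 24]
seq[0] = seq[0] + seq[-1]  # -> seq = [29, 20, 22, 16, 24]
ans = seq[0]  # -> ans = 29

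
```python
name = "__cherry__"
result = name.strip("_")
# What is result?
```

Trace (tracking result):
name = '__cherry__'  # -> name = '__cherry__'
result = name.strip('_')  # -> result = 'cherry'

Answer: 'cherry'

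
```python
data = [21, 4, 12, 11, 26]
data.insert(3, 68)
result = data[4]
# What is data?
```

Answer: [21, 4, 12, 68, 11, 26]

Derivation:
Trace (tracking data):
data = [21, 4, 12, 11, 26]  # -> data = [21, 4, 12, 11, 26]
data.insert(3, 68)  # -> data = [21, 4, 12, 68, 11, 26]
result = data[4]  # -> result = 11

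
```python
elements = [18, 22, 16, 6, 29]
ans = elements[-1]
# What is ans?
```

Answer: 29

Derivation:
Trace (tracking ans):
elements = [18, 22, 16, 6, 29]  # -> elements = [18, 22, 16, 6, 29]
ans = elements[-1]  # -> ans = 29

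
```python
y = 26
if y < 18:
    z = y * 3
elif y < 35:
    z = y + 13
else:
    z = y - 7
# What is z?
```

Trace (tracking z):
y = 26  # -> y = 26
if y < 18:  # condition is False
elif y < 35:  # condition is True
    z = y + 13  # -> z = 39

Answer: 39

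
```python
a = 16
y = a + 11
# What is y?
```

Answer: 27

Derivation:
Trace (tracking y):
a = 16  # -> a = 16
y = a + 11  # -> y = 27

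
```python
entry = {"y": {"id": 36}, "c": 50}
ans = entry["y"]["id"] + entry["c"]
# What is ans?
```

Answer: 86

Derivation:
Trace (tracking ans):
entry = {'y': {'id': 36}, 'c': 50}  # -> entry = {'y': {'id': 36}, 'c': 50}
ans = entry['y']['id'] + entry['c']  # -> ans = 86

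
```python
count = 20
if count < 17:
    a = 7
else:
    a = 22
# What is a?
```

Trace (tracking a):
count = 20  # -> count = 20
if count < 17:  # condition is False
else:
    a = 22  # -> a = 22

Answer: 22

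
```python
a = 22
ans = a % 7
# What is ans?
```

Answer: 1

Derivation:
Trace (tracking ans):
a = 22  # -> a = 22
ans = a % 7  # -> ans = 1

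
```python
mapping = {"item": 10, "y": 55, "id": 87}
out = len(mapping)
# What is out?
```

Trace (tracking out):
mapping = {'item': 10, 'y': 55, 'id': 87}  # -> mapping = {'item': 10, 'y': 55, 'id': 87}
out = len(mapping)  # -> out = 3

Answer: 3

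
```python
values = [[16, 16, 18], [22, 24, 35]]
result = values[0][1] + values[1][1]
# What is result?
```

Answer: 40

Derivation:
Trace (tracking result):
values = [[16, 16, 18], [22, 24, 35]]  # -> values = [[16, 16, 18], [22, 24, 35]]
result = values[0][1] + values[1][1]  # -> result = 40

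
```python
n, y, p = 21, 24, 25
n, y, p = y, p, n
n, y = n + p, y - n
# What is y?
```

Trace (tracking y):
n, y, p = (21, 24, 25)  # -> n = 21, y = 24, p = 25
n, y, p = (y, p, n)  # -> n = 24, y = 25, p = 21
n, y = (n + p, y - n)  # -> n = 45, y = 1

Answer: 1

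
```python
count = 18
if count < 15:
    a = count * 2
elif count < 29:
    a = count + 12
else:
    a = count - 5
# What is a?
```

Answer: 30

Derivation:
Trace (tracking a):
count = 18  # -> count = 18
if count < 15:  # condition is False
elif count < 29:  # condition is True
    a = count + 12  # -> a = 30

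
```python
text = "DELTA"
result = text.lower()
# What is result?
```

Answer: 'delta'

Derivation:
Trace (tracking result):
text = 'DELTA'  # -> text = 'DELTA'
result = text.lower()  # -> result = 'delta'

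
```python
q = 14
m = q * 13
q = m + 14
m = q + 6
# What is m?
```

Answer: 202

Derivation:
Trace (tracking m):
q = 14  # -> q = 14
m = q * 13  # -> m = 182
q = m + 14  # -> q = 196
m = q + 6  # -> m = 202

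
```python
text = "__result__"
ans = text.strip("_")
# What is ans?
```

Answer: 'result'

Derivation:
Trace (tracking ans):
text = '__result__'  # -> text = '__result__'
ans = text.strip('_')  # -> ans = 'result'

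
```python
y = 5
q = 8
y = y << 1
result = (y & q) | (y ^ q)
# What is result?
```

Trace (tracking result):
y = 5  # -> y = 5
q = 8  # -> q = 8
y = y << 1  # -> y = 10
result = y & q | y ^ q  # -> result = 10

Answer: 10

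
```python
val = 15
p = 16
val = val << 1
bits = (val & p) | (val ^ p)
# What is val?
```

Answer: 30

Derivation:
Trace (tracking val):
val = 15  # -> val = 15
p = 16  # -> p = 16
val = val << 1  # -> val = 30
bits = val & p | val ^ p  # -> bits = 30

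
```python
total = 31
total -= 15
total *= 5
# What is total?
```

Answer: 80

Derivation:
Trace (tracking total):
total = 31  # -> total = 31
total -= 15  # -> total = 16
total *= 5  # -> total = 80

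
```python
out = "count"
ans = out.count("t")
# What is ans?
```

Answer: 1

Derivation:
Trace (tracking ans):
out = 'count'  # -> out = 'count'
ans = out.count('t')  # -> ans = 1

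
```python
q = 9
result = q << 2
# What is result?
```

Trace (tracking result):
q = 9  # -> q = 9
result = q << 2  # -> result = 36

Answer: 36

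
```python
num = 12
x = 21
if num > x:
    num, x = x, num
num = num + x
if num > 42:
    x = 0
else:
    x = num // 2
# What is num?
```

Trace (tracking num):
num = 12  # -> num = 12
x = 21  # -> x = 21
if num > x:  # condition is False
num = num + x  # -> num = 33
if num > 42:  # condition is False
else:
    x = num // 2  # -> x = 16

Answer: 33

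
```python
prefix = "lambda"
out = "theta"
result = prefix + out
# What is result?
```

Trace (tracking result):
prefix = 'lambda'  # -> prefix = 'lambda'
out = 'theta'  # -> out = 'theta'
result = prefix + out  # -> result = 'lambdatheta'

Answer: 'lambdatheta'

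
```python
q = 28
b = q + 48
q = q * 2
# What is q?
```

Trace (tracking q):
q = 28  # -> q = 28
b = q + 48  # -> b = 76
q = q * 2  # -> q = 56

Answer: 56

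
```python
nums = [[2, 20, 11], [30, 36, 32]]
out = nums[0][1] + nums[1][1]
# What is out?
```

Answer: 56

Derivation:
Trace (tracking out):
nums = [[2, 20, 11], [30, 36, 32]]  # -> nums = [[2, 20, 11], [30, 36, 32]]
out = nums[0][1] + nums[1][1]  # -> out = 56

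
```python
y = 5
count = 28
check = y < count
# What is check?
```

Answer: True

Derivation:
Trace (tracking check):
y = 5  # -> y = 5
count = 28  # -> count = 28
check = y < count  # -> check = True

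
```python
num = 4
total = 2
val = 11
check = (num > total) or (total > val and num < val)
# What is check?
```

Answer: True

Derivation:
Trace (tracking check):
num = 4  # -> num = 4
total = 2  # -> total = 2
val = 11  # -> val = 11
check = num > total or (total > val and num < val)  # -> check = True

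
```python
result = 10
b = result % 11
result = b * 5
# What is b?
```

Answer: 10

Derivation:
Trace (tracking b):
result = 10  # -> result = 10
b = result % 11  # -> b = 10
result = b * 5  # -> result = 50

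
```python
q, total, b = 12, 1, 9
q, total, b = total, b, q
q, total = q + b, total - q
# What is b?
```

Trace (tracking b):
q, total, b = (12, 1, 9)  # -> q = 12, total = 1, b = 9
q, total, b = (total, b, q)  # -> q = 1, total = 9, b = 12
q, total = (q + b, total - q)  # -> q = 13, total = 8

Answer: 12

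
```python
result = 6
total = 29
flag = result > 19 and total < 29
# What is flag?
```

Trace (tracking flag):
result = 6  # -> result = 6
total = 29  # -> total = 29
flag = result > 19 and total < 29  # -> flag = False

Answer: False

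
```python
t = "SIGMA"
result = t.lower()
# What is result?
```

Trace (tracking result):
t = 'SIGMA'  # -> t = 'SIGMA'
result = t.lower()  # -> result = 'sigma'

Answer: 'sigma'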